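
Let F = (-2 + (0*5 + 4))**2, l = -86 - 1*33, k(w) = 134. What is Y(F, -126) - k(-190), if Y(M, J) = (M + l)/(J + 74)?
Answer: -6853/52 ≈ -131.79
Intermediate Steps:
l = -119 (l = -86 - 33 = -119)
F = 4 (F = (-2 + (0 + 4))**2 = (-2 + 4)**2 = 2**2 = 4)
Y(M, J) = (-119 + M)/(74 + J) (Y(M, J) = (M - 119)/(J + 74) = (-119 + M)/(74 + J))
Y(F, -126) - k(-190) = (-119 + 4)/(74 - 126) - 1*134 = -115/(-52) - 134 = -1/52*(-115) - 134 = 115/52 - 134 = -6853/52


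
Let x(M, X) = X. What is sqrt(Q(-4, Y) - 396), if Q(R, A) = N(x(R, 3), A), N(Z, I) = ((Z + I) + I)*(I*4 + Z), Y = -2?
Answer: I*sqrt(391) ≈ 19.774*I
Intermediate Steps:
N(Z, I) = (Z + 2*I)*(Z + 4*I) (N(Z, I) = ((I + Z) + I)*(4*I + Z) = (Z + 2*I)*(Z + 4*I))
Q(R, A) = 9 + 8*A**2 + 18*A (Q(R, A) = 3**2 + 8*A**2 + 6*A*3 = 9 + 8*A**2 + 18*A)
sqrt(Q(-4, Y) - 396) = sqrt((9 + 8*(-2)**2 + 18*(-2)) - 396) = sqrt((9 + 8*4 - 36) - 396) = sqrt((9 + 32 - 36) - 396) = sqrt(5 - 396) = sqrt(-391) = I*sqrt(391)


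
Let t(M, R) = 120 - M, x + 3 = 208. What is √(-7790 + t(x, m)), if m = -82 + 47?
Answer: 15*I*√35 ≈ 88.741*I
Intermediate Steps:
m = -35
x = 205 (x = -3 + 208 = 205)
√(-7790 + t(x, m)) = √(-7790 + (120 - 1*205)) = √(-7790 + (120 - 205)) = √(-7790 - 85) = √(-7875) = 15*I*√35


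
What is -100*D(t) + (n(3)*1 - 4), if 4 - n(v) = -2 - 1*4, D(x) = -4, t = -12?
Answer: 406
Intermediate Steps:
n(v) = 10 (n(v) = 4 - (-2 - 1*4) = 4 - (-2 - 4) = 4 - 1*(-6) = 4 + 6 = 10)
-100*D(t) + (n(3)*1 - 4) = -100*(-4) + (10*1 - 4) = 400 + (10 - 4) = 400 + 6 = 406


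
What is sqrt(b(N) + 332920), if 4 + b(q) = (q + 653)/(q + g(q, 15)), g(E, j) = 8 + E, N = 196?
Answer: 3*sqrt(14796361)/20 ≈ 576.99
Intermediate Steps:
b(q) = -4 + (653 + q)/(8 + 2*q) (b(q) = -4 + (q + 653)/(q + (8 + q)) = -4 + (653 + q)/(8 + 2*q))
sqrt(b(N) + 332920) = sqrt((621 - 7*196)/(2*(4 + 196)) + 332920) = sqrt((1/2)*(621 - 1372)/200 + 332920) = sqrt((1/2)*(1/200)*(-751) + 332920) = sqrt(-751/400 + 332920) = sqrt(133167249/400) = 3*sqrt(14796361)/20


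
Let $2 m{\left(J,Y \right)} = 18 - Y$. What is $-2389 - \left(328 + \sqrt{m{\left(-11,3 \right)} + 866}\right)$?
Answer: $-2717 - \frac{\sqrt{3494}}{2} \approx -2746.6$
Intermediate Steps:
$m{\left(J,Y \right)} = 9 - \frac{Y}{2}$ ($m{\left(J,Y \right)} = \frac{18 - Y}{2} = 9 - \frac{Y}{2}$)
$-2389 - \left(328 + \sqrt{m{\left(-11,3 \right)} + 866}\right) = -2389 - \left(328 + \sqrt{\left(9 - \frac{3}{2}\right) + 866}\right) = -2389 - \left(328 + \sqrt{\frac{15}{2} + 866}\right) = -2389 - \left(328 + \sqrt{\frac{1747}{2}}\right) = -2389 - \left(328 + \frac{\sqrt{3494}}{2}\right) = -2717 - \frac{\sqrt{3494}}{2}$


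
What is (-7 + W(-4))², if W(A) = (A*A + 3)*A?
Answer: 6889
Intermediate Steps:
W(A) = A*(3 + A²) (W(A) = (A² + 3)*A = (3 + A²)*A = A*(3 + A²))
(-7 + W(-4))² = (-7 - 4*(3 + (-4)²))² = (-7 - 4*(3 + 16))² = (-7 - 4*19)² = (-7 - 76)² = (-83)² = 6889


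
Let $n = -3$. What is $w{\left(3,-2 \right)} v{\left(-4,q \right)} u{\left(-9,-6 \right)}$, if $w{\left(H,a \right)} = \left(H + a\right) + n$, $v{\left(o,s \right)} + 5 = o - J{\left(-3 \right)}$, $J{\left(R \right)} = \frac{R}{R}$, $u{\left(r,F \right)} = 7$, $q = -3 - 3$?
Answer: $140$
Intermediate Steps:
$q = -6$ ($q = -3 - 3 = -6$)
$J{\left(R \right)} = 1$
$v{\left(o,s \right)} = -6 + o$ ($v{\left(o,s \right)} = -5 + \left(o - 1\right) = -5 + \left(-1 + o\right) = -6 + o$)
$w{\left(H,a \right)} = -3 + H + a$ ($w{\left(H,a \right)} = \left(H + a\right) - 3 = -3 + H + a$)
$w{\left(3,-2 \right)} v{\left(-4,q \right)} u{\left(-9,-6 \right)} = \left(-3 + 3 - 2\right) \left(-6 - 4\right) 7 = \left(-2\right) \left(-10\right) 7 = 20 \cdot 7 = 140$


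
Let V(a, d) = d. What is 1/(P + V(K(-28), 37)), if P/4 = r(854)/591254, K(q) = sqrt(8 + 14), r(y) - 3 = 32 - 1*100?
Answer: 295627/10938069 ≈ 0.027027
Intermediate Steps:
r(y) = -65 (r(y) = 3 + (32 - 1*100) = 3 + (32 - 100) = 3 - 68 = -65)
K(q) = sqrt(22)
P = -130/295627 (P = 4*(-65/591254) = -130/295627 ≈ -0.00043974)
1/(P + V(K(-28), 37)) = 1/(-130/295627 + 37) = 1/(10938069/295627) = 295627/10938069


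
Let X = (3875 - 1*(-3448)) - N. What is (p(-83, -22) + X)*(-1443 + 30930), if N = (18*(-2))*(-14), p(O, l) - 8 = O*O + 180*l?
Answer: 287675172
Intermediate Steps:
p(O, l) = 8 + O² + 180*l (p(O, l) = 8 + (O*O + 180*l) = 8 + (O² + 180*l) = 8 + O² + 180*l)
N = 504 (N = -36*(-14) = 504)
X = 6819 (X = (3875 - 1*(-3448)) - 1*504 = (3875 + 3448) - 504 = 7323 - 504 = 6819)
(p(-83, -22) + X)*(-1443 + 30930) = ((8 + (-83)² + 180*(-22)) + 6819)*(-1443 + 30930) = ((8 + 6889 - 3960) + 6819)*29487 = (2937 + 6819)*29487 = 9756*29487 = 287675172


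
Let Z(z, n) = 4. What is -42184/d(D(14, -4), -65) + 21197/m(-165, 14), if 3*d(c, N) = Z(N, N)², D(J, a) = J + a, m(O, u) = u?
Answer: -44768/7 ≈ -6395.4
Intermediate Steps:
d(c, N) = 16/3 (d(c, N) = (⅓)*4² = (⅓)*16 = 16/3)
-42184/d(D(14, -4), -65) + 21197/m(-165, 14) = -42184/16/3 + 21197/14 = -42184*3/16 + 21197*(1/14) = -15819/2 + 21197/14 = -44768/7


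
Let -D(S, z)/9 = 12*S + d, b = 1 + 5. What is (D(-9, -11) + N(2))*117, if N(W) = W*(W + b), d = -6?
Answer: 121914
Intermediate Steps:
b = 6
D(S, z) = 54 - 108*S (D(S, z) = -9*(12*S - 6) = -9*(-6 + 12*S) = 54 - 108*S)
N(W) = W*(6 + W) (N(W) = W*(W + 6) = W*(6 + W))
(D(-9, -11) + N(2))*117 = ((54 - 108*(-9)) + 2*(6 + 2))*117 = ((54 + 972) + 2*8)*117 = (1026 + 16)*117 = 1042*117 = 121914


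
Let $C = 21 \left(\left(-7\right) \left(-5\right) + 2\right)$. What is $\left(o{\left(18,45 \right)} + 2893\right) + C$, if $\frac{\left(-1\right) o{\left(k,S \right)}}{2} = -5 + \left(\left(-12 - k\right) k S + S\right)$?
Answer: $52190$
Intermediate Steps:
$C = 777$ ($C = 21 \left(35 + 2\right) = 21 \cdot 37 = 777$)
$o{\left(k,S \right)} = 10 - 2 S - 2 S k \left(-12 - k\right)$ ($o{\left(k,S \right)} = - 2 \left(-5 + \left(\left(-12 - k\right) k S + S\right)\right) = - 2 \left(-5 + \left(k \left(-12 - k\right) S + S\right)\right) = - 2 \left(-5 + \left(S k \left(-12 - k\right) + S\right)\right) = - 2 \left(-5 + \left(S + S k \left(-12 - k\right)\right)\right) = - 2 \left(-5 + S + S k \left(-12 - k\right)\right) = 10 - 2 S - 2 S k \left(-12 - k\right)$)
$\left(o{\left(18,45 \right)} + 2893\right) + C = \left(\left(10 - 90 + 2 \cdot 45 \cdot 18^{2} + 24 \cdot 45 \cdot 18\right) + 2893\right) + 777 = \left(\left(10 - 90 + 2 \cdot 45 \cdot 324 + 19440\right) + 2893\right) + 777 = \left(\left(10 - 90 + 29160 + 19440\right) + 2893\right) + 777 = \left(48520 + 2893\right) + 777 = 51413 + 777 = 52190$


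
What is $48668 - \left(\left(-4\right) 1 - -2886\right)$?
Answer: $45786$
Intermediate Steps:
$48668 - \left(\left(-4\right) 1 - -2886\right) = 48668 - \left(-4 + 2886\right) = 48668 - 2882 = 45786$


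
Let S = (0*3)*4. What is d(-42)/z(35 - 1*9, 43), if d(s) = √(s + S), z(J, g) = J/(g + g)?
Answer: 43*I*√42/13 ≈ 21.436*I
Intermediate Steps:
S = 0 (S = 0*4 = 0)
z(J, g) = J/(2*g) (z(J, g) = J/((2*g)) = (1/(2*g))*J = J/(2*g))
d(s) = √s (d(s) = √(s + 0) = √s)
d(-42)/z(35 - 1*9, 43) = √(-42)/(((½)*(35 - 1*9)/43)) = (I*√42)/(((½)*(35 - 9)*(1/43))) = (I*√42)/(((½)*26*(1/43))) = (I*√42)/(13/43) = (I*√42)*(43/13) = 43*I*√42/13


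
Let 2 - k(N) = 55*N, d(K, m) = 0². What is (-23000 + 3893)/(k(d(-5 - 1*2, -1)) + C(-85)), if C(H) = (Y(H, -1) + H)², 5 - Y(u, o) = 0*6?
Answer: -579/194 ≈ -2.9845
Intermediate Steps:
Y(u, o) = 5 (Y(u, o) = 5 - 0*6 = 5 - 1*0 = 5 + 0 = 5)
C(H) = (5 + H)²
d(K, m) = 0
k(N) = 2 - 55*N
(-23000 + 3893)/(k(d(-5 - 1*2, -1)) + C(-85)) = (-23000 + 3893)/((2 - 55*0) + (5 - 85)²) = -19107/((2 + 0) + (-80)²) = -19107/(2 + 6400) = -19107/6402 = -19107*1/6402 = -579/194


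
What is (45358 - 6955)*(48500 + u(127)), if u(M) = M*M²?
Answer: 80526597849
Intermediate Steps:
u(M) = M³
(45358 - 6955)*(48500 + u(127)) = (45358 - 6955)*(48500 + 127³) = 38403*(48500 + 2048383) = 38403*2096883 = 80526597849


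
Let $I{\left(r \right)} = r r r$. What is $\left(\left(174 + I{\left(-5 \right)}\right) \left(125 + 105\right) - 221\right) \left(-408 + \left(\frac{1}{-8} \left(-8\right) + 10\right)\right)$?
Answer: $-4386453$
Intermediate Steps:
$I{\left(r \right)} = r^{3}$ ($I{\left(r \right)} = r^{2} r = r^{3}$)
$\left(\left(174 + I{\left(-5 \right)}\right) \left(125 + 105\right) - 221\right) \left(-408 + \left(\frac{1}{-8} \left(-8\right) + 10\right)\right) = \left(\left(174 + \left(-5\right)^{3}\right) \left(125 + 105\right) - 221\right) \left(-408 + \left(\frac{1}{-8} \left(-8\right) + 10\right)\right) = \left(\left(174 - 125\right) 230 - 221\right) \left(-408 + \left(\left(- \frac{1}{8}\right) \left(-8\right) + 10\right)\right) = \left(49 \cdot 230 - 221\right) \left(-408 + \left(1 + 10\right)\right) = \left(11270 - 221\right) \left(-408 + 11\right) = 11049 \left(-397\right) = -4386453$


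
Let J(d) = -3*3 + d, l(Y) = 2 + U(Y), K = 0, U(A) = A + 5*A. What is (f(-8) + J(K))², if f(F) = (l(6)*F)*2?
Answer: 380689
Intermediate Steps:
U(A) = 6*A
l(Y) = 2 + 6*Y
f(F) = 76*F (f(F) = ((2 + 6*6)*F)*2 = ((2 + 36)*F)*2 = (38*F)*2 = 76*F)
J(d) = -9 + d
(f(-8) + J(K))² = (76*(-8) + (-9 + 0))² = (-608 - 9)² = (-617)² = 380689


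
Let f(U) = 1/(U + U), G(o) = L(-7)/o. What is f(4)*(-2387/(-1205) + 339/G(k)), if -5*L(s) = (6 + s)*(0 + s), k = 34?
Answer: -69427441/67480 ≈ -1028.9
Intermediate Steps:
L(s) = -s*(6 + s)/5 (L(s) = -(6 + s)*(0 + s)/5 = -(6 + s)*s/5 = -s*(6 + s)/5)
G(o) = -7/(5*o) (G(o) = (-⅕*(-7)*(6 - 7))/o = (-⅕*(-7)*(-1))/o = -7/(5*o))
f(U) = 1/(2*U)
f(4)*(-2387/(-1205) + 339/G(k)) = ((½)/4)*(-2387/(-1205) + 339/((-7/5/34))) = ((½)*(¼))*(-2387*(-1/1205) + 339/((-7/5*1/34))) = (2387/1205 + 339/(-7/170))/8 = (2387/1205 + 339*(-170/7))/8 = (2387/1205 - 57630/7)/8 = (⅛)*(-69427441/8435) = -69427441/67480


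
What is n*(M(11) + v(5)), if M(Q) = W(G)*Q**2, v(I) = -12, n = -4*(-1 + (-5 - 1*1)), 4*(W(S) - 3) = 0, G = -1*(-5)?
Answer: 9828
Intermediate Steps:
G = 5
W(S) = 3 (W(S) = 3 + (1/4)*0 = 3 + 0 = 3)
n = 28 (n = -4*(-1 + (-5 - 1)) = -4*(-1 - 6) = -4*(-7) = 28)
M(Q) = 3*Q**2
n*(M(11) + v(5)) = 28*(3*11**2 - 12) = 28*(3*121 - 12) = 28*(363 - 12) = 28*351 = 9828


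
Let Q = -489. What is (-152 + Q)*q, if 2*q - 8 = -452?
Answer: 142302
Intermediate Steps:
q = -222 (q = 4 + (½)*(-452) = 4 - 226 = -222)
(-152 + Q)*q = (-152 - 489)*(-222) = -641*(-222) = 142302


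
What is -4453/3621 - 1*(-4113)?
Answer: 14888720/3621 ≈ 4111.8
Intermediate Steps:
-4453/3621 - 1*(-4113) = -4453*1/3621 + 4113 = -4453/3621 + 4113 = 14888720/3621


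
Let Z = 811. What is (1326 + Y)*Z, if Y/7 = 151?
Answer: 1932613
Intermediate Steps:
Y = 1057 (Y = 7*151 = 1057)
(1326 + Y)*Z = (1326 + 1057)*811 = 2383*811 = 1932613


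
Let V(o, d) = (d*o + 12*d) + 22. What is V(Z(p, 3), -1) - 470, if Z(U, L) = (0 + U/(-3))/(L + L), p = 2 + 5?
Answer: -8273/18 ≈ -459.61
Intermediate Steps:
p = 7
Z(U, L) = -U/(6*L) (Z(U, L) = (0 + U*(-1/3))/((2*L)) = (0 - U/3)*(1/(2*L)) = (-U/3)*(1/(2*L)) = -U/(6*L))
V(o, d) = 22 + 12*d + d*o (V(o, d) = (12*d + d*o) + 22 = 22 + 12*d + d*o)
V(Z(p, 3), -1) - 470 = (22 + 12*(-1) - (-1)*7/(6*3)) - 470 = (22 - 12 - (-1)*7/(6*3)) - 470 = (22 - 12 - 1*(-7/18)) - 470 = (22 - 12 + 7/18) - 470 = 187/18 - 470 = -8273/18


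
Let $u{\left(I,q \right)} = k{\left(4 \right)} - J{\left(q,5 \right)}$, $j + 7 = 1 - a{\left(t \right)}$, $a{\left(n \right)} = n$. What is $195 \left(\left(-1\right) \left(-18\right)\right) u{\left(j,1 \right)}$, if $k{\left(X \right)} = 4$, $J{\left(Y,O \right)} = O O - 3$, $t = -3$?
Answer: $-63180$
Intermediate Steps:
$J{\left(Y,O \right)} = -3 + O^{2}$ ($J{\left(Y,O \right)} = O^{2} - 3 = -3 + O^{2}$)
$j = -3$ ($j = -7 + \left(1 - -3\right) = -7 + \left(1 + 3\right) = -7 + 4 = -3$)
$u{\left(I,q \right)} = -18$ ($u{\left(I,q \right)} = 4 - \left(-3 + 5^{2}\right) = 4 - \left(-3 + 25\right) = 4 - 22 = -18$)
$195 \left(\left(-1\right) \left(-18\right)\right) u{\left(j,1 \right)} = 195 \left(\left(-1\right) \left(-18\right)\right) \left(-18\right) = 195 \cdot 18 \left(-18\right) = 3510 \left(-18\right) = -63180$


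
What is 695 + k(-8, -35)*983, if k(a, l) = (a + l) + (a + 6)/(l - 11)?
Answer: -955219/23 ≈ -41531.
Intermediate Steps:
k(a, l) = a + l + (6 + a)/(-11 + l) (k(a, l) = (a + l) + (6 + a)/(-11 + l) = a + l + (6 + a)/(-11 + l))
695 + k(-8, -35)*983 = 695 + ((6 + (-35)² - 11*(-35) - 10*(-8) - 8*(-35))/(-11 - 35))*983 = 695 + ((6 + 1225 + 385 + 80 + 280)/(-46))*983 = 695 - 1/46*1976*983 = 695 - 988/23*983 = 695 - 971204/23 = -955219/23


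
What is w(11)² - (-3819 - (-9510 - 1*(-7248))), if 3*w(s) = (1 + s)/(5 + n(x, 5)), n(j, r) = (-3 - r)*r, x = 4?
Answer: 1907341/1225 ≈ 1557.0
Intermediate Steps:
n(j, r) = r*(-3 - r)
w(s) = -1/105 - s/105 (w(s) = ((1 + s)/(5 - 1*5*(3 + 5)))/3 = ((1 + s)/(5 - 1*5*8))/3 = ((1 + s)/(5 - 40))/3 = ((1 + s)/(-35))/3 = ((1 + s)*(-1/35))/3 = (-1/35 - s/35)/3 = -1/105 - s/105)
w(11)² - (-3819 - (-9510 - 1*(-7248))) = (-1/105 - 1/105*11)² - (-3819 - (-9510 - 1*(-7248))) = (-1/105 - 11/105)² - (-3819 - (-9510 + 7248)) = (-4/35)² - (-3819 - 1*(-2262)) = 16/1225 - (-3819 + 2262) = 16/1225 - 1*(-1557) = 16/1225 + 1557 = 1907341/1225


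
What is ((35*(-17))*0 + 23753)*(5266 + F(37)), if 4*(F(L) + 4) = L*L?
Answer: 532471001/4 ≈ 1.3312e+8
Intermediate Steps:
F(L) = -4 + L²/4 (F(L) = -4 + (L*L)/4 = -4 + L²/4)
((35*(-17))*0 + 23753)*(5266 + F(37)) = ((35*(-17))*0 + 23753)*(5266 + (-4 + (¼)*37²)) = (-595*0 + 23753)*(5266 + (-4 + (¼)*1369)) = (0 + 23753)*(5266 + (-4 + 1369/4)) = 23753*(5266 + 1353/4) = 23753*(22417/4) = 532471001/4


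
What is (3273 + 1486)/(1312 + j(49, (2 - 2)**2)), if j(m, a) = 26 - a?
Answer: 4759/1338 ≈ 3.5568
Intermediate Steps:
(3273 + 1486)/(1312 + j(49, (2 - 2)**2)) = (3273 + 1486)/(1312 + (26 - (2 - 2)**2)) = 4759/(1312 + (26 - 1*0**2)) = 4759/(1312 + (26 - 1*0)) = 4759/(1312 + (26 + 0)) = 4759/(1312 + 26) = 4759/1338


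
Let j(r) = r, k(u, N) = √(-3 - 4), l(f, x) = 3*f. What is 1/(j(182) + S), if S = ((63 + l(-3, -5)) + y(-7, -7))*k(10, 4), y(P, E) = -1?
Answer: 26/7541 - 53*I*√7/52787 ≈ 0.0034478 - 0.0026564*I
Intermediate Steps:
k(u, N) = I*√7 (k(u, N) = √(-7) = I*√7)
S = 53*I*√7 (S = ((63 + 3*(-3)) - 1)*(I*√7) = ((63 - 9) - 1)*(I*√7) = (54 - 1)*(I*√7) = 53*(I*√7) = 53*I*√7 ≈ 140.22*I)
1/(j(182) + S) = 1/(182 + 53*I*√7)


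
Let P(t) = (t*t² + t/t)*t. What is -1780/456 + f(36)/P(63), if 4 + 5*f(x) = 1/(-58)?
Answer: -338821295627/86799162240 ≈ -3.9035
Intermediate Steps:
f(x) = -233/290 (f(x) = -⅘ + (⅕)/(-58) = -⅘ + (⅕)*(-1/58) = -⅘ - 1/290 = -233/290)
P(t) = t*(1 + t³) (P(t) = (t³ + 1)*t = (1 + t³)*t = t*(1 + t³))
-1780/456 + f(36)/P(63) = -1780/456 - 233/(290*(63 + 63⁴)) = -1780*1/456 - 233/(290*(63 + 15752961)) = -445/114 - 233/290/15753024 = -445/114 - 233/290*1/15753024 = -445/114 - 233/4568376960 = -338821295627/86799162240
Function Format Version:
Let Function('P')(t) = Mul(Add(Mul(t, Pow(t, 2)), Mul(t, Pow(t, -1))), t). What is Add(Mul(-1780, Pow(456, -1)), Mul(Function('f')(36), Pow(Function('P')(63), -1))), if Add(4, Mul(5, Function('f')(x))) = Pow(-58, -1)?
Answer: Rational(-338821295627, 86799162240) ≈ -3.9035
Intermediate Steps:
Function('f')(x) = Rational(-233, 290) (Function('f')(x) = Add(Rational(-4, 5), Mul(Rational(1, 5), Pow(-58, -1))) = Add(Rational(-4, 5), Mul(Rational(1, 5), Rational(-1, 58))) = Add(Rational(-4, 5), Rational(-1, 290)) = Rational(-233, 290))
Function('P')(t) = Mul(t, Add(1, Pow(t, 3))) (Function('P')(t) = Mul(Add(Pow(t, 3), 1), t) = Mul(Add(1, Pow(t, 3)), t) = Mul(t, Add(1, Pow(t, 3))))
Add(Mul(-1780, Pow(456, -1)), Mul(Function('f')(36), Pow(Function('P')(63), -1))) = Add(Mul(-1780, Pow(456, -1)), Mul(Rational(-233, 290), Pow(Add(63, Pow(63, 4)), -1))) = Add(Mul(-1780, Rational(1, 456)), Mul(Rational(-233, 290), Pow(Add(63, 15752961), -1))) = Add(Rational(-445, 114), Mul(Rational(-233, 290), Pow(15753024, -1))) = Add(Rational(-445, 114), Mul(Rational(-233, 290), Rational(1, 15753024))) = Add(Rational(-445, 114), Rational(-233, 4568376960)) = Rational(-338821295627, 86799162240)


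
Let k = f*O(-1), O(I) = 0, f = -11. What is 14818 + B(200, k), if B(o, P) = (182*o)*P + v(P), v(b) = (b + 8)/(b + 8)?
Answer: 14819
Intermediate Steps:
v(b) = 1 (v(b) = (8 + b)/(8 + b) = 1)
k = 0 (k = -11*0 = 0)
B(o, P) = 1 + 182*P*o (B(o, P) = (182*o)*P + 1 = 182*P*o + 1 = 1 + 182*P*o)
14818 + B(200, k) = 14818 + (1 + 182*0*200) = 14818 + (1 + 0) = 14818 + 1 = 14819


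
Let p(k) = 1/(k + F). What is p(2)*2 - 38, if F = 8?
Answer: -189/5 ≈ -37.800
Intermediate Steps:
p(k) = 1/(8 + k) (p(k) = 1/(k + 8) = 1/(8 + k))
p(2)*2 - 38 = 2/(8 + 2) - 38 = 2/10 - 38 = (1/10)*2 - 38 = 1/5 - 38 = -189/5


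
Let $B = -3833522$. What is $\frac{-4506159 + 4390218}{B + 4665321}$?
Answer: $- \frac{115941}{831799} \approx -0.13939$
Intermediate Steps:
$\frac{-4506159 + 4390218}{B + 4665321} = \frac{-4506159 + 4390218}{-3833522 + 4665321} = - \frac{115941}{831799}$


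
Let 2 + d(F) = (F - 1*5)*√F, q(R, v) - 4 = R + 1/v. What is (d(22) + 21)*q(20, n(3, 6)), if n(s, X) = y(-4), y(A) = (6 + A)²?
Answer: 1843/4 + 1649*√22/4 ≈ 2394.4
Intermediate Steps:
n(s, X) = 4 (n(s, X) = (6 - 4)² = 2² = 4)
q(R, v) = 4 + R + 1/v (q(R, v) = 4 + (R + 1/v) = 4 + R + 1/v)
d(F) = -2 + √F*(-5 + F) (d(F) = -2 + (F - 1*5)*√F = -2 + (F - 5)*√F = -2 + (-5 + F)*√F = -2 + √F*(-5 + F))
(d(22) + 21)*q(20, n(3, 6)) = ((-2 + 22^(3/2) - 5*√22) + 21)*(4 + 20 + 1/4) = ((-2 + 22*√22 - 5*√22) + 21)*(4 + 20 + ¼) = ((-2 + 17*√22) + 21)*(97/4) = (19 + 17*√22)*(97/4) = 1843/4 + 1649*√22/4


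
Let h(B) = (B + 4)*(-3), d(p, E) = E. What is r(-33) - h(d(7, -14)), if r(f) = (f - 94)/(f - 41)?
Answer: -2093/74 ≈ -28.284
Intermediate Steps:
h(B) = -12 - 3*B (h(B) = (4 + B)*(-3) = -12 - 3*B)
r(f) = (-94 + f)/(-41 + f)
r(-33) - h(d(7, -14)) = (-94 - 33)/(-41 - 33) - (-12 - 3*(-14)) = -127/(-74) - (-12 + 42) = -1/74*(-127) - 1*30 = 127/74 - 30 = -2093/74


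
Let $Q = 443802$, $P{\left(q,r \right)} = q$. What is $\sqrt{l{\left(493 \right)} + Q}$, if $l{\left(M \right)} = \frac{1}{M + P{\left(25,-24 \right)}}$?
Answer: $\frac{\sqrt{119082728366}}{518} \approx 666.18$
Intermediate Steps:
$l{\left(M \right)} = \frac{1}{25 + M}$ ($l{\left(M \right)} = \frac{1}{M + 25} = \frac{1}{25 + M}$)
$\sqrt{l{\left(493 \right)} + Q} = \sqrt{\frac{1}{25 + 493} + 443802} = \sqrt{\frac{1}{518} + 443802} = \sqrt{\frac{229889437}{518}} = \frac{\sqrt{119082728366}}{518}$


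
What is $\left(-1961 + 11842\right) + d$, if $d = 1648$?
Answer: $11529$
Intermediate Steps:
$\left(-1961 + 11842\right) + d = \left(-1961 + 11842\right) + 1648 = 9881 + 1648 = 11529$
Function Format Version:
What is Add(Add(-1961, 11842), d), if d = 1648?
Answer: 11529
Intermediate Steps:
Add(Add(-1961, 11842), d) = Add(Add(-1961, 11842), 1648) = Add(9881, 1648) = 11529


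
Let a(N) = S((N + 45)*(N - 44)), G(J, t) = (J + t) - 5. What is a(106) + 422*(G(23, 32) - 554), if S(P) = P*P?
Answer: 87434356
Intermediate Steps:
G(J, t) = -5 + J + t
S(P) = P²
a(N) = (-44 + N)²*(45 + N)² (a(N) = ((N + 45)*(N - 44))² = ((45 + N)*(-44 + N))² = ((-44 + N)*(45 + N))² = (-44 + N)²*(45 + N)²)
a(106) + 422*(G(23, 32) - 554) = (-1980 + 106 + 106²)² + 422*((-5 + 23 + 32) - 554) = (-1980 + 106 + 11236)² + 422*(50 - 554) = 9362² + 422*(-504) = 87647044 - 212688 = 87434356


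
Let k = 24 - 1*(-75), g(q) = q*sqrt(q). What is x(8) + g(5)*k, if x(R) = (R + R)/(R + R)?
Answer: 1 + 495*sqrt(5) ≈ 1107.9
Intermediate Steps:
x(R) = 1 (x(R) = (2*R)/((2*R)) = (2*R)*(1/(2*R)) = 1)
g(q) = q**(3/2)
k = 99 (k = 24 + 75 = 99)
x(8) + g(5)*k = 1 + 5**(3/2)*99 = 1 + (5*sqrt(5))*99 = 1 + 495*sqrt(5)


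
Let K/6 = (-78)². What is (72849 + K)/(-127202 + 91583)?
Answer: -36451/11873 ≈ -3.0701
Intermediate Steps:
K = 36504 (K = 6*(-78)² = 6*6084 = 36504)
(72849 + K)/(-127202 + 91583) = (72849 + 36504)/(-127202 + 91583) = 109353/(-35619) = 109353*(-1/35619) = -36451/11873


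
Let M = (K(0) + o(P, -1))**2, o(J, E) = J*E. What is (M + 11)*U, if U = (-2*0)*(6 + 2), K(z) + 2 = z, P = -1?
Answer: 0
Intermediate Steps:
K(z) = -2 + z
o(J, E) = E*J
U = 0 (U = 0*8 = 0)
M = 1 (M = ((-2 + 0) - 1*(-1))**2 = (-2 + 1)**2 = (-1)**2 = 1)
(M + 11)*U = (1 + 11)*0 = 12*0 = 0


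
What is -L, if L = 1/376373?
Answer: -1/376373 ≈ -2.6569e-6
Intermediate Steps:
L = 1/376373 ≈ 2.6569e-6
-L = -1*1/376373 = -1/376373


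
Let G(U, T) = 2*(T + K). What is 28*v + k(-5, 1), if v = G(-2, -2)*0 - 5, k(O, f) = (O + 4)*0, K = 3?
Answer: -140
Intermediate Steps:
k(O, f) = 0 (k(O, f) = (4 + O)*0 = 0)
G(U, T) = 6 + 2*T (G(U, T) = 2*(T + 3) = 2*(3 + T) = 6 + 2*T)
v = -5 (v = (6 + 2*(-2))*0 - 5 = (6 - 4)*0 - 5 = 2*0 - 5 = 0 - 5 = -5)
28*v + k(-5, 1) = 28*(-5) + 0 = -140 + 0 = -140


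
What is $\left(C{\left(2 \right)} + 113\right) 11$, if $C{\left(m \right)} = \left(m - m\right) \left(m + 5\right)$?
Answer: $1243$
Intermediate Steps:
$C{\left(m \right)} = 0$ ($C{\left(m \right)} = 0 \left(5 + m\right) = 0$)
$\left(C{\left(2 \right)} + 113\right) 11 = \left(0 + 113\right) 11 = 113 \cdot 11 = 1243$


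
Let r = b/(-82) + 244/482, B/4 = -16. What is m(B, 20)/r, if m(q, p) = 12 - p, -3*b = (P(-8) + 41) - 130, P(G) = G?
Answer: -474288/6635 ≈ -71.483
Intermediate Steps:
B = -64 (B = 4*(-16) = -64)
b = 97/3 (b = -((-8 + 41) - 130)/3 = -(33 - 130)/3 = -1/3*(-97) = 97/3 ≈ 32.333)
r = 6635/59286 (r = (97/3)/(-82) + 244/482 = (97/3)*(-1/82) + 244*(1/482) = -97/246 + 122/241 = 6635/59286 ≈ 0.11192)
m(B, 20)/r = (12 - 1*20)/(6635/59286) = (12 - 20)*(59286/6635) = -8*59286/6635 = -474288/6635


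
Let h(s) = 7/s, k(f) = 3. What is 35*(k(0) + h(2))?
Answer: 455/2 ≈ 227.50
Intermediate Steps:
35*(k(0) + h(2)) = 35*(3 + 7/2) = 35*(13/2) = 455/2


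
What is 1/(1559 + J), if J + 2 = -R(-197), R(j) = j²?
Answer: -1/37252 ≈ -2.6844e-5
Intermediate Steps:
J = -38811 (J = -2 - 1*(-197)² = -2 - 1*38809 = -2 - 38809 = -38811)
1/(1559 + J) = 1/(1559 - 38811) = 1/(-37252) = -1/37252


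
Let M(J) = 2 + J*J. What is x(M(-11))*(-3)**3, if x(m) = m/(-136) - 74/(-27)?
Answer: -6743/136 ≈ -49.581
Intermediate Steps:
M(J) = 2 + J**2
x(m) = 74/27 - m/136 (x(m) = m*(-1/136) - 74*(-1/27) = -m/136 + 74/27 = 74/27 - m/136)
x(M(-11))*(-3)**3 = (74/27 - (2 + (-11)**2)/136)*(-3)**3 = (74/27 - (2 + 121)/136)*(-27) = (74/27 - 1/136*123)*(-27) = (74/27 - 123/136)*(-27) = (6743/3672)*(-27) = -6743/136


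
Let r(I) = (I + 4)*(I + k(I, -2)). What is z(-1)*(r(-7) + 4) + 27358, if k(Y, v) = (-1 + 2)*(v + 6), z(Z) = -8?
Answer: 27254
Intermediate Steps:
k(Y, v) = 6 + v (k(Y, v) = 1*(6 + v) = 6 + v)
r(I) = (4 + I)² (r(I) = (I + 4)*(I + (6 - 2)) = (4 + I)*(I + 4) = (4 + I)*(4 + I) = (4 + I)²)
z(-1)*(r(-7) + 4) + 27358 = -8*((16 + (-7)² + 8*(-7)) + 4) + 27358 = -8*((16 + 49 - 56) + 4) + 27358 = -8*(9 + 4) + 27358 = -8*13 + 27358 = -104 + 27358 = 27254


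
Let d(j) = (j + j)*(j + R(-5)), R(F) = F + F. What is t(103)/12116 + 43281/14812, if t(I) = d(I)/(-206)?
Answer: 9339555/3204682 ≈ 2.9143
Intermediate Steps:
R(F) = 2*F
d(j) = 2*j*(-10 + j) (d(j) = (j + j)*(j + 2*(-5)) = (2*j)*(j - 10) = (2*j)*(-10 + j) = 2*j*(-10 + j))
t(I) = -I*(-10 + I)/103 (t(I) = (2*I*(-10 + I))/(-206) = (2*I*(-10 + I))*(-1/206) = -I*(-10 + I)/103)
t(103)/12116 + 43281/14812 = ((1/103)*103*(10 - 1*103))/12116 + 43281/14812 = ((1/103)*103*(10 - 103))*(1/12116) + 43281*(1/14812) = ((1/103)*103*(-93))*(1/12116) + 6183/2116 = -93*1/12116 + 6183/2116 = -93/12116 + 6183/2116 = 9339555/3204682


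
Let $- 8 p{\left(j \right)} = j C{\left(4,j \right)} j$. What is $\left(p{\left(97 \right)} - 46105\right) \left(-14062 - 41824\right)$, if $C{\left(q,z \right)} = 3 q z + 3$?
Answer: $\frac{317129102849}{4} \approx 7.9282 \cdot 10^{10}$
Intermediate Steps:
$C{\left(q,z \right)} = 3 + 3 q z$ ($C{\left(q,z \right)} = 3 q z + 3 = 3 + 3 q z$)
$p{\left(j \right)} = - \frac{j^{2} \left(3 + 12 j\right)}{8}$ ($p{\left(j \right)} = - \frac{j \left(3 + 3 \cdot 4 j\right) j}{8} = - \frac{j \left(3 + 12 j\right) j}{8} = - \frac{j^{2} \left(3 + 12 j\right)}{8}$)
$\left(p{\left(97 \right)} - 46105\right) \left(-14062 - 41824\right) = \left(\frac{3 \cdot 97^{2} \left(-1 - 388\right)}{8} - 46105\right) \left(-14062 - 41824\right) = \left(\frac{3}{8} \cdot 9409 \left(-1 - 388\right) - 46105\right) \left(-55886\right) = \left(\frac{3}{8} \cdot 9409 \left(-389\right) - 46105\right) \left(-55886\right) = \left(- \frac{10980303}{8} - 46105\right) \left(-55886\right) = \left(- \frac{11349143}{8}\right) \left(-55886\right) = \frac{317129102849}{4}$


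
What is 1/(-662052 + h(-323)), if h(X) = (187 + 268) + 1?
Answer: -1/661596 ≈ -1.5115e-6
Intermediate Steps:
h(X) = 456 (h(X) = 455 + 1 = 456)
1/(-662052 + h(-323)) = 1/(-662052 + 456) = 1/(-661596) = -1/661596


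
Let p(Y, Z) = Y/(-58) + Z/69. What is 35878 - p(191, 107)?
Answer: 143590729/4002 ≈ 35880.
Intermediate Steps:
p(Y, Z) = -Y/58 + Z/69 (p(Y, Z) = Y*(-1/58) + Z*(1/69) = -Y/58 + Z/69)
35878 - p(191, 107) = 35878 - (-1/58*191 + (1/69)*107) = 35878 - (-191/58 + 107/69) = 35878 - 1*(-6973/4002) = 35878 + 6973/4002 = 143590729/4002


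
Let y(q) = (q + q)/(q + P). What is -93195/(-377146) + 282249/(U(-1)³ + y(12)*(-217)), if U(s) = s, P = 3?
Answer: -532083154275/656611186 ≈ -810.35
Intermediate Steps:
y(q) = 2*q/(3 + q) (y(q) = (q + q)/(q + 3) = (2*q)/(3 + q) = 2*q/(3 + q))
-93195/(-377146) + 282249/(U(-1)³ + y(12)*(-217)) = -93195/(-377146) + 282249/((-1)³ + (2*12/(3 + 12))*(-217)) = -93195*(-1/377146) + 282249/(-1 + (2*12/15)*(-217)) = 93195/377146 + 282249/(-1 + (2*12*(1/15))*(-217)) = 93195/377146 + 282249/(-1 + (8/5)*(-217)) = 93195/377146 + 282249/(-1 - 1736/5) = 93195/377146 + 282249/(-1741/5) = 93195/377146 + 282249*(-5/1741) = 93195/377146 - 1411245/1741 = -532083154275/656611186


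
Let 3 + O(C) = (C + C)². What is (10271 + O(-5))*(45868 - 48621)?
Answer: -28543104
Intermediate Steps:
O(C) = -3 + 4*C² (O(C) = -3 + (C + C)² = -3 + (2*C)² = -3 + 4*C²)
(10271 + O(-5))*(45868 - 48621) = (10271 + (-3 + 4*(-5)²))*(45868 - 48621) = (10271 + (-3 + 4*25))*(-2753) = (10271 + (-3 + 100))*(-2753) = (10271 + 97)*(-2753) = 10368*(-2753) = -28543104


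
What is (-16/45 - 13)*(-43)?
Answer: 25843/45 ≈ 574.29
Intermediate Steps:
(-16/45 - 13)*(-43) = -601/45*(-43) = 25843/45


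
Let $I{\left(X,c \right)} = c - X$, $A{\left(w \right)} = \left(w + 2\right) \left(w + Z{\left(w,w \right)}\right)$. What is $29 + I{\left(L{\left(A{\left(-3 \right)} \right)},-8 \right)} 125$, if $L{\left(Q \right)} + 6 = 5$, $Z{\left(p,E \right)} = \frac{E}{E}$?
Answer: $-846$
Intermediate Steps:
$Z{\left(p,E \right)} = 1$
$A{\left(w \right)} = \left(1 + w\right) \left(2 + w\right)$ ($A{\left(w \right)} = \left(w + 2\right) \left(w + 1\right) = \left(2 + w\right) \left(1 + w\right) = \left(1 + w\right) \left(2 + w\right)$)
$L{\left(Q \right)} = -1$ ($L{\left(Q \right)} = -6 + 5 = -1$)
$29 + I{\left(L{\left(A{\left(-3 \right)} \right)},-8 \right)} 125 = 29 + \left(-8 - -1\right) 125 = 29 + \left(-8 + 1\right) 125 = 29 - 875 = -846$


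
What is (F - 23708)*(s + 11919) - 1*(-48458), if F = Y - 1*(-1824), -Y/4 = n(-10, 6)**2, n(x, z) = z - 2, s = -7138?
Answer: -104884930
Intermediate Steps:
n(x, z) = -2 + z
Y = -64 (Y = -4*(-2 + 6)**2 = -4*4**2 = -4*16 = -64)
F = 1760 (F = -64 - 1*(-1824) = -64 + 1824 = 1760)
(F - 23708)*(s + 11919) - 1*(-48458) = (1760 - 23708)*(-7138 + 11919) - 1*(-48458) = -21948*4781 + 48458 = -104933388 + 48458 = -104884930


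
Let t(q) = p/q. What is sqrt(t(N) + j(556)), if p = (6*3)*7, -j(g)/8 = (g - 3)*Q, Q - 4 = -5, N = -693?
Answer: sqrt(535282)/11 ≈ 66.512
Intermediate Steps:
Q = -1 (Q = 4 - 5 = -1)
j(g) = -24 + 8*g (j(g) = -8*(g - 3)*(-1) = -8*(-3 + g)*(-1) = -8*(3 - g) = -24 + 8*g)
p = 126 (p = 18*7 = 126)
t(q) = 126/q
sqrt(t(N) + j(556)) = sqrt(126/(-693) + (-24 + 8*556)) = sqrt(126*(-1/693) + (-24 + 4448)) = sqrt(-2/11 + 4424) = sqrt(48662/11) = sqrt(535282)/11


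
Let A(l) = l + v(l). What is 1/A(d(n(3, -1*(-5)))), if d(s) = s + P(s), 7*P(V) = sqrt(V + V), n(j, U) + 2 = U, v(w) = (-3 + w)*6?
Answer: 1 - sqrt(6)/3 ≈ 0.18350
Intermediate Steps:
v(w) = -18 + 6*w
n(j, U) = -2 + U
P(V) = sqrt(2)*sqrt(V)/7 (P(V) = sqrt(V + V)/7 = sqrt(2*V)/7 = (sqrt(2)*sqrt(V))/7 = sqrt(2)*sqrt(V)/7)
d(s) = s + sqrt(2)*sqrt(s)/7
A(l) = -18 + 7*l (A(l) = l + (-18 + 6*l) = -18 + 7*l)
1/A(d(n(3, -1*(-5)))) = 1/(-18 + 7*((-2 - 1*(-5)) + sqrt(2)*sqrt(-2 - 1*(-5))/7)) = 1/(-18 + 7*((-2 + 5) + sqrt(2)*sqrt(-2 + 5)/7)) = 1/(-18 + 7*(3 + sqrt(2)*sqrt(3)/7)) = 1/(-18 + 7*(3 + sqrt(6)/7)) = 1/(-18 + (21 + sqrt(6))) = 1/(3 + sqrt(6))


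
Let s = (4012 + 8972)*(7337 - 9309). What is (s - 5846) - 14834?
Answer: -25625128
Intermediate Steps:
s = -25604448 (s = 12984*(-1972) = -25604448)
(s - 5846) - 14834 = (-25604448 - 5846) - 14834 = -25610294 - 14834 = -25625128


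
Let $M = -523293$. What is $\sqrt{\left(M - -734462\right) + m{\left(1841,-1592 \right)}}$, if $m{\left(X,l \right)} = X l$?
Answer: $i \sqrt{2719703} \approx 1649.2 i$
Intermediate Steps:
$\sqrt{\left(M - -734462\right) + m{\left(1841,-1592 \right)}} = \sqrt{\left(-523293 - -734462\right) + 1841 \left(-1592\right)} = \sqrt{\left(-523293 + 734462\right) - 2930872} = \sqrt{211169 - 2930872} = \sqrt{-2719703} = i \sqrt{2719703}$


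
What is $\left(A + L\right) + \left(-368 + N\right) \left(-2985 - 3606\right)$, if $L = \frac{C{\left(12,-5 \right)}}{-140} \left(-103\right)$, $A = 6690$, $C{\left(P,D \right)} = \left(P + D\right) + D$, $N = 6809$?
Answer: $- \frac{2971215767}{70} \approx -4.2446 \cdot 10^{7}$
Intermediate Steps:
$C{\left(P,D \right)} = P + 2 D$ ($C{\left(P,D \right)} = \left(D + P\right) + D = P + 2 D$)
$L = \frac{103}{70}$ ($L = \frac{12 + 2 \left(-5\right)}{-140} \left(-103\right) = \left(12 - 10\right) \left(- \frac{1}{140}\right) \left(-103\right) = 2 \left(- \frac{1}{140}\right) \left(-103\right) = \left(- \frac{1}{70}\right) \left(-103\right) = \frac{103}{70} \approx 1.4714$)
$\left(A + L\right) + \left(-368 + N\right) \left(-2985 - 3606\right) = \left(6690 + \frac{103}{70}\right) + \left(-368 + 6809\right) \left(-2985 - 3606\right) = \frac{468403}{70} + 6441 \left(-6591\right) = \frac{468403}{70} - 42452631 = - \frac{2971215767}{70}$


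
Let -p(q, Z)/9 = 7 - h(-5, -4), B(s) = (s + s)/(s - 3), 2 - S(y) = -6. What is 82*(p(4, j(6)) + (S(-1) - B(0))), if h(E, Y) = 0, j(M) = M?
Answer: -4510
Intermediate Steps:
S(y) = 8 (S(y) = 2 - 1*(-6) = 2 + 6 = 8)
B(s) = 2*s/(-3 + s) (B(s) = (2*s)/(-3 + s) = 2*s/(-3 + s))
p(q, Z) = -63 (p(q, Z) = -9*(7 - 1*0) = -9*(7 + 0) = -9*7 = -63)
82*(p(4, j(6)) + (S(-1) - B(0))) = 82*(-63 + (8 - 2*0/(-3 + 0))) = 82*(-63 + (8 - 2*0/(-3))) = 82*(-63 + (8 - 2*0*(-1)/3)) = 82*(-63 + (8 - 1*0)) = 82*(-63 + (8 + 0)) = 82*(-63 + 8) = 82*(-55) = -4510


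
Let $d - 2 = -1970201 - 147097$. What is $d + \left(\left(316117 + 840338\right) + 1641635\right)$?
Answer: $680794$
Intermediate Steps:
$d = -2117296$ ($d = 2 - 2117298 = -2117296$)
$d + \left(\left(316117 + 840338\right) + 1641635\right) = -2117296 + \left(\left(316117 + 840338\right) + 1641635\right) = -2117296 + \left(1156455 + 1641635\right) = -2117296 + 2798090 = 680794$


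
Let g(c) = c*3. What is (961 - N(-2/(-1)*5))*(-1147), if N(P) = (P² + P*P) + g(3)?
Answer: -862544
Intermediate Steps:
g(c) = 3*c
N(P) = 9 + 2*P² (N(P) = (P² + P*P) + 3*3 = (P² + P²) + 9 = 2*P² + 9 = 9 + 2*P²)
(961 - N(-2/(-1)*5))*(-1147) = (961 - (9 + 2*(-2/(-1)*5)²))*(-1147) = (961 - (9 + 2*(-2*(-1)*5)²))*(-1147) = (961 - (9 + 2*(2*5)²))*(-1147) = (961 - (9 + 2*10²))*(-1147) = (961 - (9 + 2*100))*(-1147) = (961 - (9 + 200))*(-1147) = (961 - 1*209)*(-1147) = (961 - 209)*(-1147) = 752*(-1147) = -862544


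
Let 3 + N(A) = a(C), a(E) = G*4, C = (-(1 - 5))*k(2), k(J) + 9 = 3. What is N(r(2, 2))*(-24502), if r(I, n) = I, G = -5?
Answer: 563546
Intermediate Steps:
k(J) = -6 (k(J) = -9 + 3 = -6)
C = -24 (C = -(1 - 5)*(-6) = -1*(-4)*(-6) = 4*(-6) = -24)
a(E) = -20 (a(E) = -5*4 = -20)
N(A) = -23 (N(A) = -3 - 20 = -23)
N(r(2, 2))*(-24502) = -23*(-24502) = 563546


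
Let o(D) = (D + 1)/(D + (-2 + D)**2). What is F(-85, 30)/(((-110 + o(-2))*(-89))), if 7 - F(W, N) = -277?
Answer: 3976/137149 ≈ 0.028990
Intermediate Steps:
F(W, N) = 284 (F(W, N) = 7 - 1*(-277) = 7 + 277 = 284)
o(D) = (1 + D)/(D + (-2 + D)**2)
F(-85, 30)/(((-110 + o(-2))*(-89))) = 284/(((-110 + (1 - 2)/(-2 + (-2 - 2)**2))*(-89))) = 284/(((-110 - 1/(-2 + (-4)**2))*(-89))) = 284/(((-110 - 1/(-2 + 16))*(-89))) = 284/(((-110 - 1/14)*(-89))) = 284/((-1541/14*(-89))) = 284/(137149/14) = 284*(14/137149) = 3976/137149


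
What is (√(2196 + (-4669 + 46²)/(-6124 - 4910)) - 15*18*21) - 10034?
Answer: -15704 + √29709924042/3678 ≈ -15657.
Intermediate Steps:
(√(2196 + (-4669 + 46²)/(-6124 - 4910)) - 15*18*21) - 10034 = (√(2196 + (-4669 + 2116)/(-11034)) - 270*21) - 10034 = (√(2196 - 2553*(-1/11034)) - 5670) - 10034 = (√(2196 + 851/3678) - 5670) - 10034 = (√(8077739/3678) - 5670) - 10034 = (√29709924042/3678 - 5670) - 10034 = (-5670 + √29709924042/3678) - 10034 = -15704 + √29709924042/3678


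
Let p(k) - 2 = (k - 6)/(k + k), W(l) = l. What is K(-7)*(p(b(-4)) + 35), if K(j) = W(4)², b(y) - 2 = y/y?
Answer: 584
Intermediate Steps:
b(y) = 3 (b(y) = 2 + y/y = 2 + 1 = 3)
K(j) = 16 (K(j) = 4² = 16)
p(k) = 2 + (-6 + k)/(2*k) (p(k) = 2 + (k - 6)/(k + k) = 2 + (-6 + k)/((2*k)) = 2 + (-6 + k)*(1/(2*k)) = 2 + (-6 + k)/(2*k))
K(-7)*(p(b(-4)) + 35) = 16*((5/2 - 3/3) + 35) = 16*((5/2 - 3*⅓) + 35) = 16*((5/2 - 1) + 35) = 16*(3/2 + 35) = 16*(73/2) = 584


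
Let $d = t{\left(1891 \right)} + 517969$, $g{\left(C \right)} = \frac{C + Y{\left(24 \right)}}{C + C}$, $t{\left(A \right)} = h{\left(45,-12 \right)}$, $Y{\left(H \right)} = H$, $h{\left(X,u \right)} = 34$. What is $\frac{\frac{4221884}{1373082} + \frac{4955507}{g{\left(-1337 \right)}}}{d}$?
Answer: $\frac{115156648343396}{5910665579481} \approx 19.483$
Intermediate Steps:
$t{\left(A \right)} = 34$
$g{\left(C \right)} = \frac{24 + C}{2 C}$ ($g{\left(C \right)} = \frac{C + 24}{C + C} = \frac{24 + C}{2 C}$)
$d = 518003$ ($d = 34 + 517969 = 518003$)
$\frac{\frac{4221884}{1373082} + \frac{4955507}{g{\left(-1337 \right)}}}{d} = \frac{\frac{4221884}{1373082} + \frac{4955507}{\frac{1}{2} \frac{1}{-1337} \left(24 - 1337\right)}}{518003} = \left(4221884 \cdot \frac{1}{1373082} + \frac{4955507}{\frac{1}{2} \left(- \frac{1}{1337}\right) \left(-1313\right)}\right) \frac{1}{518003} = \left(\frac{2110942}{686541} + \frac{4955507}{\frac{1313}{2674}}\right) \frac{1}{518003} = \left(\frac{2110942}{686541} + 4955507 \cdot \frac{2674}{1313}\right) \frac{1}{518003} = \left(\frac{2110942}{686541} + \frac{13251025718}{1313}\right) \frac{1}{518003} = \frac{9097375219128284}{901428333} \cdot \frac{1}{518003} = \frac{115156648343396}{5910665579481}$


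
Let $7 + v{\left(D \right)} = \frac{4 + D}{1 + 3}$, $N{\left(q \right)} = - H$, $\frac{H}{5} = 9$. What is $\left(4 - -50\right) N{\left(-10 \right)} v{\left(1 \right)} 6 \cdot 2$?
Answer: $167670$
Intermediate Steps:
$H = 45$ ($H = 5 \cdot 9 = 45$)
$N{\left(q \right)} = -45$ ($N{\left(q \right)} = \left(-1\right) 45 = -45$)
$v{\left(D \right)} = -6 + \frac{D}{4}$ ($v{\left(D \right)} = -7 + \frac{4 + D}{1 + 3} = -7 + \frac{4 + D}{4} = -7 + \left(4 + D\right) \frac{1}{4} = -7 + \left(1 + \frac{D}{4}\right) = -6 + \frac{D}{4}$)
$\left(4 - -50\right) N{\left(-10 \right)} v{\left(1 \right)} 6 \cdot 2 = \left(4 - -50\right) \left(-45\right) \left(-6 + \frac{1}{4} \cdot 1\right) 6 \cdot 2 = \left(4 + 50\right) \left(-45\right) \left(-6 + \frac{1}{4}\right) 6 \cdot 2 = 54 \left(-45\right) \left(- \frac{23}{4}\right) 6 \cdot 2 = - 2430 \left(\left(- \frac{69}{2}\right) 2\right) = \left(-2430\right) \left(-69\right) = 167670$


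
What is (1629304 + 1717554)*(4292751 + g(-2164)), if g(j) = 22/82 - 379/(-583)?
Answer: 343419924984262090/23903 ≈ 1.4367e+13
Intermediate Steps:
g(j) = 21952/23903 (g(j) = 22*(1/82) - 379*(-1/583) = 11/41 + 379/583 = 21952/23903)
(1629304 + 1717554)*(4292751 + g(-2164)) = (1629304 + 1717554)*(4292751 + 21952/23903) = 3346858*(102609649105/23903) = 343419924984262090/23903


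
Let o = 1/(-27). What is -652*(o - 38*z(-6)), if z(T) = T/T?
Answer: 669604/27 ≈ 24800.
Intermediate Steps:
z(T) = 1
o = -1/27 ≈ -0.037037
-652*(o - 38*z(-6)) = -652*(-1/27 - 38*1) = -652*(-1/27 - 38) = -652*(-1027/27) = 669604/27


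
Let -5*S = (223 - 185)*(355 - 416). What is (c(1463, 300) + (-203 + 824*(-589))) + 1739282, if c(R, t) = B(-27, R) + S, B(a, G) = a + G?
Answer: 6278213/5 ≈ 1.2556e+6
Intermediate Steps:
B(a, G) = G + a
S = 2318/5 (S = -(223 - 185)*(355 - 416)/5 = -38*(-61)/5 = -1/5*(-2318) = 2318/5 ≈ 463.60)
c(R, t) = 2183/5 + R (c(R, t) = (R - 27) + 2318/5 = (-27 + R) + 2318/5 = 2183/5 + R)
(c(1463, 300) + (-203 + 824*(-589))) + 1739282 = ((2183/5 + 1463) + (-203 + 824*(-589))) + 1739282 = (9498/5 + (-203 - 485336)) + 1739282 = (9498/5 - 485539) + 1739282 = -2418197/5 + 1739282 = 6278213/5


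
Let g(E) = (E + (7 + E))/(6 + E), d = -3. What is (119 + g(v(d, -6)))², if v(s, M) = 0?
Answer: 519841/36 ≈ 14440.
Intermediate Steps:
g(E) = (7 + 2*E)/(6 + E)
(119 + g(v(d, -6)))² = (119 + (7 + 2*0)/(6 + 0))² = (119 + (7 + 0)/6)² = (119 + (⅙)*7)² = (119 + 7/6)² = (721/6)² = 519841/36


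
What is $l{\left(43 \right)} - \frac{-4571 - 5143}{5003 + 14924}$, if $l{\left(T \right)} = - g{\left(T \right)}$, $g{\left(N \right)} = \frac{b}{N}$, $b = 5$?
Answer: $\frac{318067}{856861} \approx 0.3712$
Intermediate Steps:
$g{\left(N \right)} = \frac{5}{N}$
$l{\left(T \right)} = - \frac{5}{T}$
$l{\left(43 \right)} - \frac{-4571 - 5143}{5003 + 14924} = - \frac{5}{43} - \frac{-4571 - 5143}{5003 + 14924} = \left(-5\right) \frac{1}{43} - - \frac{9714}{19927} = - \frac{5}{43} - \left(-9714\right) \frac{1}{19927} = - \frac{5}{43} - - \frac{9714}{19927} = - \frac{5}{43} + \frac{9714}{19927} = \frac{318067}{856861}$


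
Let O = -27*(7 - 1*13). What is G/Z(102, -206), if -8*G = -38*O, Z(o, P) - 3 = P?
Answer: -1539/406 ≈ -3.7906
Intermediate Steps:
O = 162 (O = -27*(7 - 13) = -27*(-6) = 162)
Z(o, P) = 3 + P
G = 1539/2 (G = -(-19)*162/4 = -⅛*(-6156) = 1539/2 ≈ 769.50)
G/Z(102, -206) = 1539/(2*(3 - 206)) = (1539/2)/(-203) = (1539/2)*(-1/203) = -1539/406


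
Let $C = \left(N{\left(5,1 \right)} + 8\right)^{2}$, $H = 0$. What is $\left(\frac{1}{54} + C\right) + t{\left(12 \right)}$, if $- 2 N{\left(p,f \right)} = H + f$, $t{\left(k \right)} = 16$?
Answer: $\frac{7805}{108} \approx 72.269$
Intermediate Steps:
$N{\left(p,f \right)} = - \frac{f}{2}$ ($N{\left(p,f \right)} = - \frac{0 + f}{2} = - \frac{f}{2}$)
$C = \frac{225}{4}$ ($C = \left(\left(- \frac{1}{2}\right) 1 + 8\right)^{2} = \left(- \frac{1}{2} + 8\right)^{2} = \left(\frac{15}{2}\right)^{2} = \frac{225}{4} \approx 56.25$)
$\left(\frac{1}{54} + C\right) + t{\left(12 \right)} = \left(\frac{1}{54} + \frac{225}{4}\right) + 16 = \frac{6077}{108} + 16 = \frac{7805}{108}$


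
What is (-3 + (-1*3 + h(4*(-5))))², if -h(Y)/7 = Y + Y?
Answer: 75076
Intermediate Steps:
h(Y) = -14*Y (h(Y) = -7*(Y + Y) = -14*Y)
(-3 + (-1*3 + h(4*(-5))))² = (-3 + (-1*3 - 56*(-5)))² = (-3 + (-3 - 14*(-20)))² = (-3 + (-3 + 280))² = (-3 + 277)² = 274² = 75076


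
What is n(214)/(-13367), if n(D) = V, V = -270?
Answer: 270/13367 ≈ 0.020199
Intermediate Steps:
n(D) = -270
n(214)/(-13367) = -270/(-13367) = -270*(-1/13367) = 270/13367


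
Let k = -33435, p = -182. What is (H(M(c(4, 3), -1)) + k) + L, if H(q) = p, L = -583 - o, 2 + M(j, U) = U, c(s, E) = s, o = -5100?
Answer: -29100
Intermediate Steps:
M(j, U) = -2 + U
L = 4517 (L = -583 - 1*(-5100) = -583 + 5100 = 4517)
H(q) = -182
(H(M(c(4, 3), -1)) + k) + L = (-182 - 33435) + 4517 = -33617 + 4517 = -29100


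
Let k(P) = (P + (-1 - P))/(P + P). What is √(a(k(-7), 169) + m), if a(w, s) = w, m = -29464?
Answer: I*√5774930/14 ≈ 171.65*I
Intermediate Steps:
k(P) = -1/(2*P)
√(a(k(-7), 169) + m) = √(-½/(-7) - 29464) = √(-½*(-⅐) - 29464) = √(1/14 - 29464) = √(-412495/14) = I*√5774930/14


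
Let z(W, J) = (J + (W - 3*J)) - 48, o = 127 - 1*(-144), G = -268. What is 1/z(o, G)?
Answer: 1/759 ≈ 0.0013175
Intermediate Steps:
o = 271 (o = 127 + 144 = 271)
z(W, J) = -48 + W - 2*J (z(W, J) = (W - 2*J) - 48 = -48 + W - 2*J)
1/z(o, G) = 1/(-48 + 271 - 2*(-268)) = 1/(-48 + 271 + 536) = 1/759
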